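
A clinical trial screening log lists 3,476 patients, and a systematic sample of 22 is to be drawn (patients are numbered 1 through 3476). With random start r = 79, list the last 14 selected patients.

k = N/n = 3476/22 = 158
9th selection = 79 + 8×158 = 1343
10th: 1343 + 158 = 1501
11th: 1501 + 158 = 1659
12th: 1659 + 158 = 1817
13th: 1817 + 158 = 1975
14th: 1975 + 158 = 2133
15th: 2133 + 158 = 2291
16th: 2291 + 158 = 2449
17th: 2449 + 158 = 2607
18th: 2607 + 158 = 2765
19th: 2765 + 158 = 2923
20th: 2923 + 158 = 3081
21st: 3081 + 158 = 3239
22nd: 3239 + 158 = 3397

1343, 1501, 1659, 1817, 1975, 2133, 2291, 2449, 2607, 2765, 2923, 3081, 3239, 3397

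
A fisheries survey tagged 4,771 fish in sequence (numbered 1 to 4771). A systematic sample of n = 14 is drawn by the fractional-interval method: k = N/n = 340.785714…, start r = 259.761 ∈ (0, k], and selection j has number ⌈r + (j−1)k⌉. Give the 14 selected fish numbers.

260, 601, 942, 1283, 1623, 1964, 2305, 2646, 2987, 3327, 3668, 4009, 4350, 4690

j=1: r + 0k = 259.761 → ⌈·⌉ = 260
j=2: r + 1k = 600.546714… → ⌈·⌉ = 601
j=3: r + 2k = 941.332428… → ⌈·⌉ = 942
j=4: r + 3k = 1282.118142… → ⌈·⌉ = 1283
j=5: r + 4k = 1622.903857… → ⌈·⌉ = 1623
j=6: r + 5k = 1963.689571… → ⌈·⌉ = 1964
j=7: r + 6k = 2304.475285… → ⌈·⌉ = 2305
j=8: r + 7k = 2645.261 → ⌈·⌉ = 2646
j=9: r + 8k = 2986.046714… → ⌈·⌉ = 2987
j=10: r + 9k = 3326.832428… → ⌈·⌉ = 3327
j=11: r + 10k = 3667.618142… → ⌈·⌉ = 3668
j=12: r + 11k = 4008.403857… → ⌈·⌉ = 4009
j=13: r + 12k = 4349.189571… → ⌈·⌉ = 4350
j=14: r + 13k = 4689.975285… → ⌈·⌉ = 4690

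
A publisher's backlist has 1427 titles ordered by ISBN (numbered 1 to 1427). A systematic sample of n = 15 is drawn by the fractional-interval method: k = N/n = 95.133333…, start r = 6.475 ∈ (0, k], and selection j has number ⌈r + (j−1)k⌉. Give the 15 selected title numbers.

j=1: r + 0k = 6.475 → ⌈·⌉ = 7
j=2: r + 1k = 101.608333… → ⌈·⌉ = 102
j=3: r + 2k = 196.741666… → ⌈·⌉ = 197
j=4: r + 3k = 291.875 → ⌈·⌉ = 292
j=5: r + 4k = 387.008333… → ⌈·⌉ = 388
j=6: r + 5k = 482.141666… → ⌈·⌉ = 483
j=7: r + 6k = 577.275 → ⌈·⌉ = 578
j=8: r + 7k = 672.408333… → ⌈·⌉ = 673
j=9: r + 8k = 767.541666… → ⌈·⌉ = 768
j=10: r + 9k = 862.675 → ⌈·⌉ = 863
j=11: r + 10k = 957.808333… → ⌈·⌉ = 958
j=12: r + 11k = 1052.941666… → ⌈·⌉ = 1053
j=13: r + 12k = 1148.075 → ⌈·⌉ = 1149
j=14: r + 13k = 1243.208333… → ⌈·⌉ = 1244
j=15: r + 14k = 1338.341666… → ⌈·⌉ = 1339

7, 102, 197, 292, 388, 483, 578, 673, 768, 863, 958, 1053, 1149, 1244, 1339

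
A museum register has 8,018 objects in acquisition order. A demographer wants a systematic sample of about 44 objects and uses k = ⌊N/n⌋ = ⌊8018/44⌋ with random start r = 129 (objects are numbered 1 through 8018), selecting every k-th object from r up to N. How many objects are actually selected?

44

k = ⌊8018/44⌋ = 182
Achieved size = ⌊(8018 − 129)/182⌋ + 1 = ⌊7889/182⌋ + 1 = 43 + 1 = 44
(last selection: 129 + 43×182 = 7955 ≤ 8018; next would be 8137 > 8018)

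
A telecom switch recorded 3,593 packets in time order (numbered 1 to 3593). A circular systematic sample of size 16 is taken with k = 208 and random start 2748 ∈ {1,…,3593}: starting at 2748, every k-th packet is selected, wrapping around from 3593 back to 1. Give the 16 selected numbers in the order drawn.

Selection 1: 2748
Selection 2: 2748 + 208 = 2956
Selection 3: 2956 + 208 = 3164
Selection 4: 3164 + 208 = 3372
Selection 5: 3372 + 208 = 3580
Selection 6: 3580 + 208 = 3788 → 3788 − 3593 = 195
Selection 7: 195 + 208 = 403
Selection 8: 403 + 208 = 611
Selection 9: 611 + 208 = 819
Selection 10: 819 + 208 = 1027
Selection 11: 1027 + 208 = 1235
Selection 12: 1235 + 208 = 1443
Selection 13: 1443 + 208 = 1651
Selection 14: 1651 + 208 = 1859
Selection 15: 1859 + 208 = 2067
Selection 16: 2067 + 208 = 2275

2748, 2956, 3164, 3372, 3580, 195, 403, 611, 819, 1027, 1235, 1443, 1651, 1859, 2067, 2275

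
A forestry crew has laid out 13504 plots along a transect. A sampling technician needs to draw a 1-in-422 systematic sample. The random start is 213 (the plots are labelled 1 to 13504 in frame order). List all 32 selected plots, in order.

213, 635, 1057, 1479, 1901, 2323, 2745, 3167, 3589, 4011, 4433, 4855, 5277, 5699, 6121, 6543, 6965, 7387, 7809, 8231, 8653, 9075, 9497, 9919, 10341, 10763, 11185, 11607, 12029, 12451, 12873, 13295

plot 1: 213
plot 2: 213 + 422 = 635
plot 3: 635 + 422 = 1057
plot 4: 1057 + 422 = 1479
plot 5: 1479 + 422 = 1901
plot 6: 1901 + 422 = 2323
plot 7: 2323 + 422 = 2745
plot 8: 2745 + 422 = 3167
plot 9: 3167 + 422 = 3589
plot 10: 3589 + 422 = 4011
plot 11: 4011 + 422 = 4433
plot 12: 4433 + 422 = 4855
plot 13: 4855 + 422 = 5277
plot 14: 5277 + 422 = 5699
plot 15: 5699 + 422 = 6121
plot 16: 6121 + 422 = 6543
plot 17: 6543 + 422 = 6965
plot 18: 6965 + 422 = 7387
plot 19: 7387 + 422 = 7809
plot 20: 7809 + 422 = 8231
plot 21: 8231 + 422 = 8653
plot 22: 8653 + 422 = 9075
plot 23: 9075 + 422 = 9497
plot 24: 9497 + 422 = 9919
plot 25: 9919 + 422 = 10341
plot 26: 10341 + 422 = 10763
plot 27: 10763 + 422 = 11185
plot 28: 11185 + 422 = 11607
plot 29: 11607 + 422 = 12029
plot 30: 12029 + 422 = 12451
plot 31: 12451 + 422 = 12873
plot 32: 12873 + 422 = 13295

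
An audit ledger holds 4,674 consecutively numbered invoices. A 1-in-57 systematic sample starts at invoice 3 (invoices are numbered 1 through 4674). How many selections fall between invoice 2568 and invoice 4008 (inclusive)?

k = 57
First selection ≥ 2568: 3 + ⌈(2568−3)/57⌉·57 = 3 + 45×57 = 2568
Last selection ≤ 4008: 3 + ⌊(4008−3)/57⌋·57 = 3 + 70×57 = 3993
Count = 70 − 45 + 1 = 26

26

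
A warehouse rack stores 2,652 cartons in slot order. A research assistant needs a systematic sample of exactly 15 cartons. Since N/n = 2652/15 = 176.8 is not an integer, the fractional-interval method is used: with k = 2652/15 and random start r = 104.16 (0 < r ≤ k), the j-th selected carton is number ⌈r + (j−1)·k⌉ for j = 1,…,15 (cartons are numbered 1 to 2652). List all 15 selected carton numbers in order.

j=1: r + 0k = 104.16 → ⌈·⌉ = 105
j=2: r + 1k = 280.96 → ⌈·⌉ = 281
j=3: r + 2k = 457.76 → ⌈·⌉ = 458
j=4: r + 3k = 634.56 → ⌈·⌉ = 635
j=5: r + 4k = 811.36 → ⌈·⌉ = 812
j=6: r + 5k = 988.16 → ⌈·⌉ = 989
j=7: r + 6k = 1164.96 → ⌈·⌉ = 1165
j=8: r + 7k = 1341.76 → ⌈·⌉ = 1342
j=9: r + 8k = 1518.56 → ⌈·⌉ = 1519
j=10: r + 9k = 1695.36 → ⌈·⌉ = 1696
j=11: r + 10k = 1872.16 → ⌈·⌉ = 1873
j=12: r + 11k = 2048.96 → ⌈·⌉ = 2049
j=13: r + 12k = 2225.76 → ⌈·⌉ = 2226
j=14: r + 13k = 2402.56 → ⌈·⌉ = 2403
j=15: r + 14k = 2579.36 → ⌈·⌉ = 2580

105, 281, 458, 635, 812, 989, 1165, 1342, 1519, 1696, 1873, 2049, 2226, 2403, 2580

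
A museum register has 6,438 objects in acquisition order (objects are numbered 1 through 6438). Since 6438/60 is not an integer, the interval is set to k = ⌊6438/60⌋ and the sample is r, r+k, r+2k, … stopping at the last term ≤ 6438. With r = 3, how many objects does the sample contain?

61

k = ⌊6438/60⌋ = 107
Achieved size = ⌊(6438 − 3)/107⌋ + 1 = ⌊6435/107⌋ + 1 = 60 + 1 = 61
(last selection: 3 + 60×107 = 6423 ≤ 6438; next would be 6530 > 6438)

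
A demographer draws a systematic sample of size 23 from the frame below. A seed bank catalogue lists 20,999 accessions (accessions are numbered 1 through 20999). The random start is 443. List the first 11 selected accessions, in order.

k = N/n = 20999/23 = 913
accession 1: 443
accession 2: 443 + 913 = 1356
accession 3: 1356 + 913 = 2269
accession 4: 2269 + 913 = 3182
accession 5: 3182 + 913 = 4095
accession 6: 4095 + 913 = 5008
accession 7: 5008 + 913 = 5921
accession 8: 5921 + 913 = 6834
accession 9: 6834 + 913 = 7747
accession 10: 7747 + 913 = 8660
accession 11: 8660 + 913 = 9573

443, 1356, 2269, 3182, 4095, 5008, 5921, 6834, 7747, 8660, 9573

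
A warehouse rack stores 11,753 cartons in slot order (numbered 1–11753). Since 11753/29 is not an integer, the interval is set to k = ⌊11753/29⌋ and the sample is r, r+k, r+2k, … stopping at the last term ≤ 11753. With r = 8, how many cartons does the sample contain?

k = ⌊11753/29⌋ = 405
Achieved size = ⌊(11753 − 8)/405⌋ + 1 = ⌊11745/405⌋ + 1 = 29 + 1 = 30
(last selection: 8 + 29×405 = 11753 ≤ 11753; next would be 12158 > 11753)

30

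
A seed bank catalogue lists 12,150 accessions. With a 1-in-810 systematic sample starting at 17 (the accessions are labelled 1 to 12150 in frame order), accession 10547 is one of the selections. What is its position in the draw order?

k = 810
position = (10547 − 17)/810 + 1 = 10530/810 + 1 = 13 + 1 = 14

14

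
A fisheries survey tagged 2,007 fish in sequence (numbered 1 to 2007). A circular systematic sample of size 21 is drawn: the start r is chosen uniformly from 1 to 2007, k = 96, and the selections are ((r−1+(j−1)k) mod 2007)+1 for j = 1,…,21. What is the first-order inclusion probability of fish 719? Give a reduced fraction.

7/669

For each position j, as r ranges over 1…2007 the j-th selection hits every fish exactly once, so fish 719 is selected for exactly 21 of the 2007 starts.
Inclusion probability = 21/2007 = 7/669.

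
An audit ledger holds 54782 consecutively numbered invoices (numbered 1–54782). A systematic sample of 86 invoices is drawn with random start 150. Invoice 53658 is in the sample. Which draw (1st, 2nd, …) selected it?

k = 54782/86 = 637
position = (53658 − 150)/637 + 1 = 53508/637 + 1 = 84 + 1 = 85

85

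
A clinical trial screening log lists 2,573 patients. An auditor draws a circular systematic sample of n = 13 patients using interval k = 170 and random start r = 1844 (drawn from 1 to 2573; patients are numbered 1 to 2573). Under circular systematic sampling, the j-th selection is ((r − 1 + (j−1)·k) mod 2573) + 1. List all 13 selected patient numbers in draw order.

Selection 1: 1844
Selection 2: 1844 + 170 = 2014
Selection 3: 2014 + 170 = 2184
Selection 4: 2184 + 170 = 2354
Selection 5: 2354 + 170 = 2524
Selection 6: 2524 + 170 = 2694 → 2694 − 2573 = 121
Selection 7: 121 + 170 = 291
Selection 8: 291 + 170 = 461
Selection 9: 461 + 170 = 631
Selection 10: 631 + 170 = 801
Selection 11: 801 + 170 = 971
Selection 12: 971 + 170 = 1141
Selection 13: 1141 + 170 = 1311

1844, 2014, 2184, 2354, 2524, 121, 291, 461, 631, 801, 971, 1141, 1311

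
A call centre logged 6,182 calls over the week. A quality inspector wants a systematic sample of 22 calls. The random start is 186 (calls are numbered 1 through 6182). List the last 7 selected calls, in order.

k = N/n = 6182/22 = 281
16th selection = 186 + 15×281 = 4401
17th: 4401 + 281 = 4682
18th: 4682 + 281 = 4963
19th: 4963 + 281 = 5244
20th: 5244 + 281 = 5525
21st: 5525 + 281 = 5806
22nd: 5806 + 281 = 6087

4401, 4682, 4963, 5244, 5525, 5806, 6087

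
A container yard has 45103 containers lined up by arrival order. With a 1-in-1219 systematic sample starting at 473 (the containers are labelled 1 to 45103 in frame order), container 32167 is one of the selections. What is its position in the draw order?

k = 1219
position = (32167 − 473)/1219 + 1 = 31694/1219 + 1 = 26 + 1 = 27

27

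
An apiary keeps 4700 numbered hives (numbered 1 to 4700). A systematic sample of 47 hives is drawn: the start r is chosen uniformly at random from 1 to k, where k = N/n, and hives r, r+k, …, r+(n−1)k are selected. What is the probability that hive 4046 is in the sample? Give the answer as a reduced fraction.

1/100

k = 4700/47 = 100.
Hive 4046 is selected iff r ≡ 4046 (mod 100); exactly one such r in {1,…,100}.
Inclusion probability = 1/100.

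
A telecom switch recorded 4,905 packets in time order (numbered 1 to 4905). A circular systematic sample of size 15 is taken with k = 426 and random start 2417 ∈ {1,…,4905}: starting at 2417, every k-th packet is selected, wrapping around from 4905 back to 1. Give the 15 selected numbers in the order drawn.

Selection 1: 2417
Selection 2: 2417 + 426 = 2843
Selection 3: 2843 + 426 = 3269
Selection 4: 3269 + 426 = 3695
Selection 5: 3695 + 426 = 4121
Selection 6: 4121 + 426 = 4547
Selection 7: 4547 + 426 = 4973 → 4973 − 4905 = 68
Selection 8: 68 + 426 = 494
Selection 9: 494 + 426 = 920
Selection 10: 920 + 426 = 1346
Selection 11: 1346 + 426 = 1772
Selection 12: 1772 + 426 = 2198
Selection 13: 2198 + 426 = 2624
Selection 14: 2624 + 426 = 3050
Selection 15: 3050 + 426 = 3476

2417, 2843, 3269, 3695, 4121, 4547, 68, 494, 920, 1346, 1772, 2198, 2624, 3050, 3476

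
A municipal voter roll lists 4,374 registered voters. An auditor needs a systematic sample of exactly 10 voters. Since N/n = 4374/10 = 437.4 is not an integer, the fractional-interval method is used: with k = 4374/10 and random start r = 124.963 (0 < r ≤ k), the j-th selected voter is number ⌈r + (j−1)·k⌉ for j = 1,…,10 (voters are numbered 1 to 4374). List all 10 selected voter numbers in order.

j=1: r + 0k = 124.963 → ⌈·⌉ = 125
j=2: r + 1k = 562.363 → ⌈·⌉ = 563
j=3: r + 2k = 999.763 → ⌈·⌉ = 1000
j=4: r + 3k = 1437.163 → ⌈·⌉ = 1438
j=5: r + 4k = 1874.563 → ⌈·⌉ = 1875
j=6: r + 5k = 2311.963 → ⌈·⌉ = 2312
j=7: r + 6k = 2749.363 → ⌈·⌉ = 2750
j=8: r + 7k = 3186.763 → ⌈·⌉ = 3187
j=9: r + 8k = 3624.163 → ⌈·⌉ = 3625
j=10: r + 9k = 4061.563 → ⌈·⌉ = 4062

125, 563, 1000, 1438, 1875, 2312, 2750, 3187, 3625, 4062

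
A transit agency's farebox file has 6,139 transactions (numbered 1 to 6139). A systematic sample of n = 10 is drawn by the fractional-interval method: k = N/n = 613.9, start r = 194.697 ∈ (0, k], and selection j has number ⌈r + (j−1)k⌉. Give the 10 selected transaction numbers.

195, 809, 1423, 2037, 2651, 3265, 3879, 4492, 5106, 5720

j=1: r + 0k = 194.697 → ⌈·⌉ = 195
j=2: r + 1k = 808.597 → ⌈·⌉ = 809
j=3: r + 2k = 1422.497 → ⌈·⌉ = 1423
j=4: r + 3k = 2036.397 → ⌈·⌉ = 2037
j=5: r + 4k = 2650.297 → ⌈·⌉ = 2651
j=6: r + 5k = 3264.197 → ⌈·⌉ = 3265
j=7: r + 6k = 3878.097 → ⌈·⌉ = 3879
j=8: r + 7k = 4491.997 → ⌈·⌉ = 4492
j=9: r + 8k = 5105.897 → ⌈·⌉ = 5106
j=10: r + 9k = 5719.797 → ⌈·⌉ = 5720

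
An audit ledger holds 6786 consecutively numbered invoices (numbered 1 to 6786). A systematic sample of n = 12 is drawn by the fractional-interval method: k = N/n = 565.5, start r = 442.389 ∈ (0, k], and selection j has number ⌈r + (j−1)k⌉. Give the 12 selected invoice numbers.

443, 1008, 1574, 2139, 2705, 3270, 3836, 4401, 4967, 5532, 6098, 6663

j=1: r + 0k = 442.389 → ⌈·⌉ = 443
j=2: r + 1k = 1007.889 → ⌈·⌉ = 1008
j=3: r + 2k = 1573.389 → ⌈·⌉ = 1574
j=4: r + 3k = 2138.889 → ⌈·⌉ = 2139
j=5: r + 4k = 2704.389 → ⌈·⌉ = 2705
j=6: r + 5k = 3269.889 → ⌈·⌉ = 3270
j=7: r + 6k = 3835.389 → ⌈·⌉ = 3836
j=8: r + 7k = 4400.889 → ⌈·⌉ = 4401
j=9: r + 8k = 4966.389 → ⌈·⌉ = 4967
j=10: r + 9k = 5531.889 → ⌈·⌉ = 5532
j=11: r + 10k = 6097.389 → ⌈·⌉ = 6098
j=12: r + 11k = 6662.889 → ⌈·⌉ = 6663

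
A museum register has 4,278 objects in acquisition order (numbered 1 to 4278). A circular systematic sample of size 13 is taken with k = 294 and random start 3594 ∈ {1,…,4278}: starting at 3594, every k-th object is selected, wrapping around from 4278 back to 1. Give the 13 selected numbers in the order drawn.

Selection 1: 3594
Selection 2: 3594 + 294 = 3888
Selection 3: 3888 + 294 = 4182
Selection 4: 4182 + 294 = 4476 → 4476 − 4278 = 198
Selection 5: 198 + 294 = 492
Selection 6: 492 + 294 = 786
Selection 7: 786 + 294 = 1080
Selection 8: 1080 + 294 = 1374
Selection 9: 1374 + 294 = 1668
Selection 10: 1668 + 294 = 1962
Selection 11: 1962 + 294 = 2256
Selection 12: 2256 + 294 = 2550
Selection 13: 2550 + 294 = 2844

3594, 3888, 4182, 198, 492, 786, 1080, 1374, 1668, 1962, 2256, 2550, 2844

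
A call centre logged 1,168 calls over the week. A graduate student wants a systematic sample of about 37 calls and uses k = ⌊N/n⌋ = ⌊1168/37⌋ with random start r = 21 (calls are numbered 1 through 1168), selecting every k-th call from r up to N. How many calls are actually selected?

38

k = ⌊1168/37⌋ = 31
Achieved size = ⌊(1168 − 21)/31⌋ + 1 = ⌊1147/31⌋ + 1 = 37 + 1 = 38
(last selection: 21 + 37×31 = 1168 ≤ 1168; next would be 1199 > 1168)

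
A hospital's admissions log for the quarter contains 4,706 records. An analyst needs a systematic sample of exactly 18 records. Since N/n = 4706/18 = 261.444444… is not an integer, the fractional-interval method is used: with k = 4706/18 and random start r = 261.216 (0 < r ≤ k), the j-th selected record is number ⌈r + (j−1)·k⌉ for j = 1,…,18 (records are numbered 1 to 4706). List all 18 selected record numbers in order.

j=1: r + 0k = 261.216 → ⌈·⌉ = 262
j=2: r + 1k = 522.660444… → ⌈·⌉ = 523
j=3: r + 2k = 784.104888… → ⌈·⌉ = 785
j=4: r + 3k = 1045.549333… → ⌈·⌉ = 1046
j=5: r + 4k = 1306.993777… → ⌈·⌉ = 1307
j=6: r + 5k = 1568.438222… → ⌈·⌉ = 1569
j=7: r + 6k = 1829.882666… → ⌈·⌉ = 1830
j=8: r + 7k = 2091.327111… → ⌈·⌉ = 2092
j=9: r + 8k = 2352.771555… → ⌈·⌉ = 2353
j=10: r + 9k = 2614.216 → ⌈·⌉ = 2615
j=11: r + 10k = 2875.660444… → ⌈·⌉ = 2876
j=12: r + 11k = 3137.104888… → ⌈·⌉ = 3138
j=13: r + 12k = 3398.549333… → ⌈·⌉ = 3399
j=14: r + 13k = 3659.993777… → ⌈·⌉ = 3660
j=15: r + 14k = 3921.438222… → ⌈·⌉ = 3922
j=16: r + 15k = 4182.882666… → ⌈·⌉ = 4183
j=17: r + 16k = 4444.327111… → ⌈·⌉ = 4445
j=18: r + 17k = 4705.771555… → ⌈·⌉ = 4706

262, 523, 785, 1046, 1307, 1569, 1830, 2092, 2353, 2615, 2876, 3138, 3399, 3660, 3922, 4183, 4445, 4706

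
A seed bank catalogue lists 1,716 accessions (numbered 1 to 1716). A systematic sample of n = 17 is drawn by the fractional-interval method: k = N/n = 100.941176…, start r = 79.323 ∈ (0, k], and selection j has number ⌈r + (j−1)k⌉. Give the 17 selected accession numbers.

j=1: r + 0k = 79.323 → ⌈·⌉ = 80
j=2: r + 1k = 180.264176… → ⌈·⌉ = 181
j=3: r + 2k = 281.205352… → ⌈·⌉ = 282
j=4: r + 3k = 382.146529… → ⌈·⌉ = 383
j=5: r + 4k = 483.087705… → ⌈·⌉ = 484
j=6: r + 5k = 584.028882… → ⌈·⌉ = 585
j=7: r + 6k = 684.970058… → ⌈·⌉ = 685
j=8: r + 7k = 785.911235… → ⌈·⌉ = 786
j=9: r + 8k = 886.852411… → ⌈·⌉ = 887
j=10: r + 9k = 987.793588… → ⌈·⌉ = 988
j=11: r + 10k = 1088.734764… → ⌈·⌉ = 1089
j=12: r + 11k = 1189.675941… → ⌈·⌉ = 1190
j=13: r + 12k = 1290.617117… → ⌈·⌉ = 1291
j=14: r + 13k = 1391.558294… → ⌈·⌉ = 1392
j=15: r + 14k = 1492.499470… → ⌈·⌉ = 1493
j=16: r + 15k = 1593.440647… → ⌈·⌉ = 1594
j=17: r + 16k = 1694.381823… → ⌈·⌉ = 1695

80, 181, 282, 383, 484, 585, 685, 786, 887, 988, 1089, 1190, 1291, 1392, 1493, 1594, 1695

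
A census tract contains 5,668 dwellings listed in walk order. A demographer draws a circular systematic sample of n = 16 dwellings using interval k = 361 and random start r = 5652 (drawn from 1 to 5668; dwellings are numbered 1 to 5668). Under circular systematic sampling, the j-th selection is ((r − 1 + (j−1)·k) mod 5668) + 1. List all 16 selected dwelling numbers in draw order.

5652, 345, 706, 1067, 1428, 1789, 2150, 2511, 2872, 3233, 3594, 3955, 4316, 4677, 5038, 5399

Selection 1: 5652
Selection 2: 5652 + 361 = 6013 → 6013 − 5668 = 345
Selection 3: 345 + 361 = 706
Selection 4: 706 + 361 = 1067
Selection 5: 1067 + 361 = 1428
Selection 6: 1428 + 361 = 1789
Selection 7: 1789 + 361 = 2150
Selection 8: 2150 + 361 = 2511
Selection 9: 2511 + 361 = 2872
Selection 10: 2872 + 361 = 3233
Selection 11: 3233 + 361 = 3594
Selection 12: 3594 + 361 = 3955
Selection 13: 3955 + 361 = 4316
Selection 14: 4316 + 361 = 4677
Selection 15: 4677 + 361 = 5038
Selection 16: 5038 + 361 = 5399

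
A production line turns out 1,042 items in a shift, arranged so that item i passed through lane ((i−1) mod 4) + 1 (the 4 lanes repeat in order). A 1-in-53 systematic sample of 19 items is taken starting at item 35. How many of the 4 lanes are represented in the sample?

Consecutive selections differ by k = 53, so their lane numbers differ by 53 mod 4 = 1.
gcd(53, 4) = 1, so the sample visits 4/1 = 4 distinct residues mod 4.
Start 35 is lane 3; the lanes hit are 1, 2, 3, 4.

4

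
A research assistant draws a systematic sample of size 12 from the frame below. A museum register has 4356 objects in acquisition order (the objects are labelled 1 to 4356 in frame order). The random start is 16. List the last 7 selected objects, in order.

k = N/n = 4356/12 = 363
6th selection = 16 + 5×363 = 1831
7th: 1831 + 363 = 2194
8th: 2194 + 363 = 2557
9th: 2557 + 363 = 2920
10th: 2920 + 363 = 3283
11th: 3283 + 363 = 3646
12th: 3646 + 363 = 4009

1831, 2194, 2557, 2920, 3283, 3646, 4009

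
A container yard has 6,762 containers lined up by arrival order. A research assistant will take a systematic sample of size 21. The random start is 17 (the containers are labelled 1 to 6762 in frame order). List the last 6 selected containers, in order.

k = N/n = 6762/21 = 322
16th selection = 17 + 15×322 = 4847
17th: 4847 + 322 = 5169
18th: 5169 + 322 = 5491
19th: 5491 + 322 = 5813
20th: 5813 + 322 = 6135
21st: 6135 + 322 = 6457

4847, 5169, 5491, 5813, 6135, 6457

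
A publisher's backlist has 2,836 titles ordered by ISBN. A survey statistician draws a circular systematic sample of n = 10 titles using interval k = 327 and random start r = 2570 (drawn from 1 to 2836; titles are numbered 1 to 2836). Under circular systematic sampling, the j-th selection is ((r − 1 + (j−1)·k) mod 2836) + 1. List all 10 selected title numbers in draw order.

Selection 1: 2570
Selection 2: 2570 + 327 = 2897 → 2897 − 2836 = 61
Selection 3: 61 + 327 = 388
Selection 4: 388 + 327 = 715
Selection 5: 715 + 327 = 1042
Selection 6: 1042 + 327 = 1369
Selection 7: 1369 + 327 = 1696
Selection 8: 1696 + 327 = 2023
Selection 9: 2023 + 327 = 2350
Selection 10: 2350 + 327 = 2677

2570, 61, 388, 715, 1042, 1369, 1696, 2023, 2350, 2677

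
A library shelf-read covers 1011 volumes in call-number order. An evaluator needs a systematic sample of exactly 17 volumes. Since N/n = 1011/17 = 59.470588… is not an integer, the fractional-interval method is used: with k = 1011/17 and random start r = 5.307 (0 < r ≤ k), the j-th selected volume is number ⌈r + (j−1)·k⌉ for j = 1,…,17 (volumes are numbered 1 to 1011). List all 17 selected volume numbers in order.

6, 65, 125, 184, 244, 303, 363, 422, 482, 541, 601, 660, 719, 779, 838, 898, 957

j=1: r + 0k = 5.307 → ⌈·⌉ = 6
j=2: r + 1k = 64.777588… → ⌈·⌉ = 65
j=3: r + 2k = 124.248176… → ⌈·⌉ = 125
j=4: r + 3k = 183.718764… → ⌈·⌉ = 184
j=5: r + 4k = 243.189352… → ⌈·⌉ = 244
j=6: r + 5k = 302.659941… → ⌈·⌉ = 303
j=7: r + 6k = 362.130529… → ⌈·⌉ = 363
j=8: r + 7k = 421.601117… → ⌈·⌉ = 422
j=9: r + 8k = 481.071705… → ⌈·⌉ = 482
j=10: r + 9k = 540.542294… → ⌈·⌉ = 541
j=11: r + 10k = 600.012882… → ⌈·⌉ = 601
j=12: r + 11k = 659.483470… → ⌈·⌉ = 660
j=13: r + 12k = 718.954058… → ⌈·⌉ = 719
j=14: r + 13k = 778.424647… → ⌈·⌉ = 779
j=15: r + 14k = 837.895235… → ⌈·⌉ = 838
j=16: r + 15k = 897.365823… → ⌈·⌉ = 898
j=17: r + 16k = 956.836411… → ⌈·⌉ = 957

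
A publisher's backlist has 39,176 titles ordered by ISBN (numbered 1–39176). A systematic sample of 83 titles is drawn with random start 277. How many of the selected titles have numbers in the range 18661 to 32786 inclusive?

k = 39176/83 = 472
First selection ≥ 18661: 277 + ⌈(18661−277)/472⌉·472 = 277 + 39×472 = 18685
Last selection ≤ 32786: 277 + ⌊(32786−277)/472⌋·472 = 277 + 68×472 = 32373
Count = 68 − 39 + 1 = 30

30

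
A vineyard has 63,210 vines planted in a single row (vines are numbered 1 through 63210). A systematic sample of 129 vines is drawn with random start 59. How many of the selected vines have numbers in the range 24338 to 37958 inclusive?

k = 63210/129 = 490
First selection ≥ 24338: 59 + ⌈(24338−59)/490⌉·490 = 59 + 50×490 = 24559
Last selection ≤ 37958: 59 + ⌊(37958−59)/490⌋·490 = 59 + 77×490 = 37789
Count = 77 − 50 + 1 = 28

28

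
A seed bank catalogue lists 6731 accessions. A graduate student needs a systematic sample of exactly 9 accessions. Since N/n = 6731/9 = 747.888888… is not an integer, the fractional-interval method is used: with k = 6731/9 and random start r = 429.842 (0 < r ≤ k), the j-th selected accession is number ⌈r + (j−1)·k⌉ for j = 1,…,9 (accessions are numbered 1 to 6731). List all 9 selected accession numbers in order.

j=1: r + 0k = 429.842 → ⌈·⌉ = 430
j=2: r + 1k = 1177.730888… → ⌈·⌉ = 1178
j=3: r + 2k = 1925.619777… → ⌈·⌉ = 1926
j=4: r + 3k = 2673.508666… → ⌈·⌉ = 2674
j=5: r + 4k = 3421.397555… → ⌈·⌉ = 3422
j=6: r + 5k = 4169.286444… → ⌈·⌉ = 4170
j=7: r + 6k = 4917.175333… → ⌈·⌉ = 4918
j=8: r + 7k = 5665.064222… → ⌈·⌉ = 5666
j=9: r + 8k = 6412.953111… → ⌈·⌉ = 6413

430, 1178, 1926, 2674, 3422, 4170, 4918, 5666, 6413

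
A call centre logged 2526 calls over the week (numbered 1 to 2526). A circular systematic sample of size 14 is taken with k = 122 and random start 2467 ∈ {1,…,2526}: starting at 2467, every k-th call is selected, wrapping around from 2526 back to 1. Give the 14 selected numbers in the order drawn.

2467, 63, 185, 307, 429, 551, 673, 795, 917, 1039, 1161, 1283, 1405, 1527

Selection 1: 2467
Selection 2: 2467 + 122 = 2589 → 2589 − 2526 = 63
Selection 3: 63 + 122 = 185
Selection 4: 185 + 122 = 307
Selection 5: 307 + 122 = 429
Selection 6: 429 + 122 = 551
Selection 7: 551 + 122 = 673
Selection 8: 673 + 122 = 795
Selection 9: 795 + 122 = 917
Selection 10: 917 + 122 = 1039
Selection 11: 1039 + 122 = 1161
Selection 12: 1161 + 122 = 1283
Selection 13: 1283 + 122 = 1405
Selection 14: 1405 + 122 = 1527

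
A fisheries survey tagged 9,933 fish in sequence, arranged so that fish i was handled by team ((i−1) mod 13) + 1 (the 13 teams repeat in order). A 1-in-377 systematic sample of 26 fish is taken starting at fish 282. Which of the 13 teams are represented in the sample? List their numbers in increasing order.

9

Consecutive selections differ by k = 377, so their team numbers differ by 377 mod 13 = 0.
gcd(377, 13) = 13, so the sample visits 13/13 = 1 distinct residues mod 13.
Start 282 is team 9; the teams hit are 9.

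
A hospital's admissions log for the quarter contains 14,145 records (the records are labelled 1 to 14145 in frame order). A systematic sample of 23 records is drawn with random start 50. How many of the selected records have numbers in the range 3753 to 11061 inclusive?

k = 14145/23 = 615
First selection ≥ 3753: 50 + ⌈(3753−50)/615⌉·615 = 50 + 7×615 = 4355
Last selection ≤ 11061: 50 + ⌊(11061−50)/615⌋·615 = 50 + 17×615 = 10505
Count = 17 − 7 + 1 = 11

11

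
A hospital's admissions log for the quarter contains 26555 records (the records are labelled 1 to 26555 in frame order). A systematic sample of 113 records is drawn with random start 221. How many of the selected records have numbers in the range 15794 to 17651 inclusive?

k = 26555/113 = 235
First selection ≥ 15794: 221 + ⌈(15794−221)/235⌉·235 = 221 + 67×235 = 15966
Last selection ≤ 17651: 221 + ⌊(17651−221)/235⌋·235 = 221 + 74×235 = 17611
Count = 74 − 67 + 1 = 8

8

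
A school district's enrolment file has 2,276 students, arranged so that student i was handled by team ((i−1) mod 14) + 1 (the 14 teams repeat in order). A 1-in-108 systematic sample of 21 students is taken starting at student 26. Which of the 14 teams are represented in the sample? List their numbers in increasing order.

Consecutive selections differ by k = 108, so their team numbers differ by 108 mod 14 = 10.
gcd(108, 14) = 2, so the sample visits 14/2 = 7 distinct residues mod 14.
Start 26 is team 12; the teams hit are 2, 4, 6, 8, 10, 12, 14.

2, 4, 6, 8, 10, 12, 14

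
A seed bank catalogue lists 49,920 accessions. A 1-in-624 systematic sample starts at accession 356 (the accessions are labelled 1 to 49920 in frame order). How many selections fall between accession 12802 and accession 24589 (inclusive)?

19

k = 624
First selection ≥ 12802: 356 + ⌈(12802−356)/624⌉·624 = 356 + 20×624 = 12836
Last selection ≤ 24589: 356 + ⌊(24589−356)/624⌋·624 = 356 + 38×624 = 24068
Count = 38 − 20 + 1 = 19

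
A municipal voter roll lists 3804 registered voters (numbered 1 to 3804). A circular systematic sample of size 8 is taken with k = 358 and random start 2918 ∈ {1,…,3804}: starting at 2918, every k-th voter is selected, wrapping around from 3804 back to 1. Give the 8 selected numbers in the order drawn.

2918, 3276, 3634, 188, 546, 904, 1262, 1620

Selection 1: 2918
Selection 2: 2918 + 358 = 3276
Selection 3: 3276 + 358 = 3634
Selection 4: 3634 + 358 = 3992 → 3992 − 3804 = 188
Selection 5: 188 + 358 = 546
Selection 6: 546 + 358 = 904
Selection 7: 904 + 358 = 1262
Selection 8: 1262 + 358 = 1620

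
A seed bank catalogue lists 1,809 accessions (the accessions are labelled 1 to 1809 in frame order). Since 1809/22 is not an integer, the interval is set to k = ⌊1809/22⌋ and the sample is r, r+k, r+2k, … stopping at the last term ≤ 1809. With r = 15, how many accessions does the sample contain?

22

k = ⌊1809/22⌋ = 82
Achieved size = ⌊(1809 − 15)/82⌋ + 1 = ⌊1794/82⌋ + 1 = 21 + 1 = 22
(last selection: 15 + 21×82 = 1737 ≤ 1809; next would be 1819 > 1809)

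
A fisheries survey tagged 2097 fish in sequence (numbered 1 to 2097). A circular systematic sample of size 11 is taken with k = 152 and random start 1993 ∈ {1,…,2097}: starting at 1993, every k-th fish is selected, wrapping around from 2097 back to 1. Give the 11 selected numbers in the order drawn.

Selection 1: 1993
Selection 2: 1993 + 152 = 2145 → 2145 − 2097 = 48
Selection 3: 48 + 152 = 200
Selection 4: 200 + 152 = 352
Selection 5: 352 + 152 = 504
Selection 6: 504 + 152 = 656
Selection 7: 656 + 152 = 808
Selection 8: 808 + 152 = 960
Selection 9: 960 + 152 = 1112
Selection 10: 1112 + 152 = 1264
Selection 11: 1264 + 152 = 1416

1993, 48, 200, 352, 504, 656, 808, 960, 1112, 1264, 1416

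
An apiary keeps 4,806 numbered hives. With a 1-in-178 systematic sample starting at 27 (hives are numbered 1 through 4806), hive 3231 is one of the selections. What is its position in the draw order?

19

k = 178
position = (3231 − 27)/178 + 1 = 3204/178 + 1 = 18 + 1 = 19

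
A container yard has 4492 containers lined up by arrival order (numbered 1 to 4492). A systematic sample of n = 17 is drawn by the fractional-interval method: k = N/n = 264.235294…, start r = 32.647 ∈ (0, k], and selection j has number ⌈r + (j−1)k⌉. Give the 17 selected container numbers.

33, 297, 562, 826, 1090, 1354, 1619, 1883, 2147, 2411, 2675, 2940, 3204, 3468, 3732, 3997, 4261

j=1: r + 0k = 32.647 → ⌈·⌉ = 33
j=2: r + 1k = 296.882294… → ⌈·⌉ = 297
j=3: r + 2k = 561.117588… → ⌈·⌉ = 562
j=4: r + 3k = 825.352882… → ⌈·⌉ = 826
j=5: r + 4k = 1089.588176… → ⌈·⌉ = 1090
j=6: r + 5k = 1353.823470… → ⌈·⌉ = 1354
j=7: r + 6k = 1618.058764… → ⌈·⌉ = 1619
j=8: r + 7k = 1882.294058… → ⌈·⌉ = 1883
j=9: r + 8k = 2146.529352… → ⌈·⌉ = 2147
j=10: r + 9k = 2410.764647… → ⌈·⌉ = 2411
j=11: r + 10k = 2674.999941… → ⌈·⌉ = 2675
j=12: r + 11k = 2939.235235… → ⌈·⌉ = 2940
j=13: r + 12k = 3203.470529… → ⌈·⌉ = 3204
j=14: r + 13k = 3467.705823… → ⌈·⌉ = 3468
j=15: r + 14k = 3731.941117… → ⌈·⌉ = 3732
j=16: r + 15k = 3996.176411… → ⌈·⌉ = 3997
j=17: r + 16k = 4260.411705… → ⌈·⌉ = 4261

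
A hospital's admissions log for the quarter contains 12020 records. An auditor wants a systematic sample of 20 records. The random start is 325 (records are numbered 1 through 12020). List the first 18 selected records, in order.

325, 926, 1527, 2128, 2729, 3330, 3931, 4532, 5133, 5734, 6335, 6936, 7537, 8138, 8739, 9340, 9941, 10542

k = N/n = 12020/20 = 601
record 1: 325
record 2: 325 + 601 = 926
record 3: 926 + 601 = 1527
record 4: 1527 + 601 = 2128
record 5: 2128 + 601 = 2729
record 6: 2729 + 601 = 3330
record 7: 3330 + 601 = 3931
record 8: 3931 + 601 = 4532
record 9: 4532 + 601 = 5133
record 10: 5133 + 601 = 5734
record 11: 5734 + 601 = 6335
record 12: 6335 + 601 = 6936
record 13: 6936 + 601 = 7537
record 14: 7537 + 601 = 8138
record 15: 8138 + 601 = 8739
record 16: 8739 + 601 = 9340
record 17: 9340 + 601 = 9941
record 18: 9941 + 601 = 10542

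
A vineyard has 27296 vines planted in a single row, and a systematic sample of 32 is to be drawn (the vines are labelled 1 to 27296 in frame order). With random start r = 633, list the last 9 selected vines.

k = N/n = 27296/32 = 853
24th selection = 633 + 23×853 = 20252
25th: 20252 + 853 = 21105
26th: 21105 + 853 = 21958
27th: 21958 + 853 = 22811
28th: 22811 + 853 = 23664
29th: 23664 + 853 = 24517
30th: 24517 + 853 = 25370
31st: 25370 + 853 = 26223
32nd: 26223 + 853 = 27076

20252, 21105, 21958, 22811, 23664, 24517, 25370, 26223, 27076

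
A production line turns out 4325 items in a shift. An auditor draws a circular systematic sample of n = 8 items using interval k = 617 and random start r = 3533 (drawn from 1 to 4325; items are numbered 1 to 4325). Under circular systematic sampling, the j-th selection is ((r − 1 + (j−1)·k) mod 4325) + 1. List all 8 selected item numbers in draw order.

Selection 1: 3533
Selection 2: 3533 + 617 = 4150
Selection 3: 4150 + 617 = 4767 → 4767 − 4325 = 442
Selection 4: 442 + 617 = 1059
Selection 5: 1059 + 617 = 1676
Selection 6: 1676 + 617 = 2293
Selection 7: 2293 + 617 = 2910
Selection 8: 2910 + 617 = 3527

3533, 4150, 442, 1059, 1676, 2293, 2910, 3527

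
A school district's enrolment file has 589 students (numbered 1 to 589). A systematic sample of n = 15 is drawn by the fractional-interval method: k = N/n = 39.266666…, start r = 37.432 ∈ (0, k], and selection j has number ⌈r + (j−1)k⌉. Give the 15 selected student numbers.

38, 77, 116, 156, 195, 234, 274, 313, 352, 391, 431, 470, 509, 548, 588

j=1: r + 0k = 37.432 → ⌈·⌉ = 38
j=2: r + 1k = 76.698666… → ⌈·⌉ = 77
j=3: r + 2k = 115.965333… → ⌈·⌉ = 116
j=4: r + 3k = 155.232 → ⌈·⌉ = 156
j=5: r + 4k = 194.498666… → ⌈·⌉ = 195
j=6: r + 5k = 233.765333… → ⌈·⌉ = 234
j=7: r + 6k = 273.032 → ⌈·⌉ = 274
j=8: r + 7k = 312.298666… → ⌈·⌉ = 313
j=9: r + 8k = 351.565333… → ⌈·⌉ = 352
j=10: r + 9k = 390.832 → ⌈·⌉ = 391
j=11: r + 10k = 430.098666… → ⌈·⌉ = 431
j=12: r + 11k = 469.365333… → ⌈·⌉ = 470
j=13: r + 12k = 508.632 → ⌈·⌉ = 509
j=14: r + 13k = 547.898666… → ⌈·⌉ = 548
j=15: r + 14k = 587.165333… → ⌈·⌉ = 588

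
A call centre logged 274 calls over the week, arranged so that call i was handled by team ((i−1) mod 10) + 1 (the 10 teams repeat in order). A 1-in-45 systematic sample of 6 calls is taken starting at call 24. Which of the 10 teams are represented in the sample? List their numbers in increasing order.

4, 9

Consecutive selections differ by k = 45, so their team numbers differ by 45 mod 10 = 5.
gcd(45, 10) = 5, so the sample visits 10/5 = 2 distinct residues mod 10.
Start 24 is team 4; the teams hit are 4, 9.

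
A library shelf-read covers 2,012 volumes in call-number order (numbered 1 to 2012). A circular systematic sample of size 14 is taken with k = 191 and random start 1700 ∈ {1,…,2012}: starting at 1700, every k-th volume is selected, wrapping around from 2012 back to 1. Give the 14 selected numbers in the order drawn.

Selection 1: 1700
Selection 2: 1700 + 191 = 1891
Selection 3: 1891 + 191 = 2082 → 2082 − 2012 = 70
Selection 4: 70 + 191 = 261
Selection 5: 261 + 191 = 452
Selection 6: 452 + 191 = 643
Selection 7: 643 + 191 = 834
Selection 8: 834 + 191 = 1025
Selection 9: 1025 + 191 = 1216
Selection 10: 1216 + 191 = 1407
Selection 11: 1407 + 191 = 1598
Selection 12: 1598 + 191 = 1789
Selection 13: 1789 + 191 = 1980
Selection 14: 1980 + 191 = 2171 → 2171 − 2012 = 159

1700, 1891, 70, 261, 452, 643, 834, 1025, 1216, 1407, 1598, 1789, 1980, 159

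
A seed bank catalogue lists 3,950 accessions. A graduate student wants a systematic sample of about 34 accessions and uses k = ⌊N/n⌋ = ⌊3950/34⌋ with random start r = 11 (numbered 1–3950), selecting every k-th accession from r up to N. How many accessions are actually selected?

k = ⌊3950/34⌋ = 116
Achieved size = ⌊(3950 − 11)/116⌋ + 1 = ⌊3939/116⌋ + 1 = 33 + 1 = 34
(last selection: 11 + 33×116 = 3839 ≤ 3950; next would be 3955 > 3950)

34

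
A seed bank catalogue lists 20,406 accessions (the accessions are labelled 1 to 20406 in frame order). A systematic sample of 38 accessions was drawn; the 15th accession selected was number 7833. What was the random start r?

315

k = 20406/38 = 537
r = 7833 − (15−1)×537 = 7833 − 7518 = 315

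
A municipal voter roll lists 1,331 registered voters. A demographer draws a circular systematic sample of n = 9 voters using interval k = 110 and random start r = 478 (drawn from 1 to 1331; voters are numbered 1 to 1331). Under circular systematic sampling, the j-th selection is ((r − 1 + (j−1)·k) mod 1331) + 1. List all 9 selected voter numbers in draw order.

Selection 1: 478
Selection 2: 478 + 110 = 588
Selection 3: 588 + 110 = 698
Selection 4: 698 + 110 = 808
Selection 5: 808 + 110 = 918
Selection 6: 918 + 110 = 1028
Selection 7: 1028 + 110 = 1138
Selection 8: 1138 + 110 = 1248
Selection 9: 1248 + 110 = 1358 → 1358 − 1331 = 27

478, 588, 698, 808, 918, 1028, 1138, 1248, 27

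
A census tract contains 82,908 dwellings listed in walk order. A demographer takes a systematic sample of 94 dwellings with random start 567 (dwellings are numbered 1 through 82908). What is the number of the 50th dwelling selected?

43785

k = 82908/94 = 882
50th selection = r + (50−1)·k = 567 + 49×882 = 567 + 43218 = 43785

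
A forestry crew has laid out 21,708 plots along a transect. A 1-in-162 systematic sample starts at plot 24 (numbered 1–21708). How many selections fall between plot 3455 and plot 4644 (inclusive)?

k = 162
First selection ≥ 3455: 24 + ⌈(3455−24)/162⌉·162 = 24 + 22×162 = 3588
Last selection ≤ 4644: 24 + ⌊(4644−24)/162⌋·162 = 24 + 28×162 = 4560
Count = 28 − 22 + 1 = 7

7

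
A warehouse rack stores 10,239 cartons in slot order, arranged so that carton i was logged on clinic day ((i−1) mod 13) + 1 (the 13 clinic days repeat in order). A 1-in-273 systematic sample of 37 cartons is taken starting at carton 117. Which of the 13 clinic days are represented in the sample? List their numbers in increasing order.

13

Consecutive selections differ by k = 273, so their clinic day numbers differ by 273 mod 13 = 0.
gcd(273, 13) = 13, so the sample visits 13/13 = 1 distinct residues mod 13.
Start 117 is clinic day 13; the clinic days hit are 13.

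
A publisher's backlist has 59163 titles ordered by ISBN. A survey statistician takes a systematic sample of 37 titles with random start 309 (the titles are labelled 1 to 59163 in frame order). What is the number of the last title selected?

57873

k = 59163/37 = 1599
37th selection = r + (37−1)·k = 309 + 36×1599 = 309 + 57564 = 57873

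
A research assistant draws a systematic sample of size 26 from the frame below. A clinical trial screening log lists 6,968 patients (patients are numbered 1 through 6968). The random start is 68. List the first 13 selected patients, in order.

68, 336, 604, 872, 1140, 1408, 1676, 1944, 2212, 2480, 2748, 3016, 3284

k = N/n = 6968/26 = 268
patient 1: 68
patient 2: 68 + 268 = 336
patient 3: 336 + 268 = 604
patient 4: 604 + 268 = 872
patient 5: 872 + 268 = 1140
patient 6: 1140 + 268 = 1408
patient 7: 1408 + 268 = 1676
patient 8: 1676 + 268 = 1944
patient 9: 1944 + 268 = 2212
patient 10: 2212 + 268 = 2480
patient 11: 2480 + 268 = 2748
patient 12: 2748 + 268 = 3016
patient 13: 3016 + 268 = 3284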